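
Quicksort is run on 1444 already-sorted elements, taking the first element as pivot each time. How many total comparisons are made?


Sum of comparisons per partition:
1443 + 1442 + ... + 1 + 0
= 1444 * (1444 - 1) / 2
= 1444 * 1443 / 2
= 1041846


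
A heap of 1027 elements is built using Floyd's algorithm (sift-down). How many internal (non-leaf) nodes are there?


Leaf nodes occupy roughly half the array.
Sift-down is called for each internal node, starting from the last one.
Internal nodes = floor(n/2) = floor(1027/2) = 513


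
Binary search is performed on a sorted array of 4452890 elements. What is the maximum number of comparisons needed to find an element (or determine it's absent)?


Binary search halves the search space each comparison:
  Step 1: search space = 4452890 -> 2226445
  Step 2: search space = 2226445 -> 1113222
  Step 3: search space = 1113222 -> 556611
  Step 4: search space = 556611 -> 278305
  Step 5: search space = 278305 -> 139152
  Step 6: search space = 139152 -> 69576
  Step 7: search space = 69576 -> 34788
  Step 8: search space = 34788 -> 17394
  Step 9: search space = 17394 -> 8697
  Step 10: search space = 8697 -> 4348
  Step 11: search space = 4348 -> 2174
  Step 12: search space = 2174 -> 1087
  Step 13: search space = 1087 -> 543
  Step 14: search space = 543 -> 271
  Step 15: search space = 271 -> 135
  Step 16: search space = 135 -> 67
  Step 17: search space = 67 -> 33
  Step 18: search space = 33 -> 16
  Step 19: search space = 16 -> 8
  Step 20: search space = 8 -> 4
  Step 21: search space = 4 -> 2
  Step 22: search space = 2 -> 1
  Step 23: search space = 1 (final check)
Maximum comparisons = floor(log2(4452890)) + 1 = 22 + 1 = 23


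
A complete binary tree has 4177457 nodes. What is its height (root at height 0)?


In a complete binary tree, level k holds nodes 2^k .. 2^(k+1)-1 (1-indexed).
Height = floor(log2(n)) = floor(log2(4177457)) = 21
Check: 2^21 = 2097152 <= 4177457 < 4194304 = 2^22


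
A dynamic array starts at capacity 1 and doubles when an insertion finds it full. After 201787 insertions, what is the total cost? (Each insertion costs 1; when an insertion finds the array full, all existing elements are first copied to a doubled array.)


Insertion cost: 201787 (one per element)
Resizes occur just before inserting elements 2, 3, 5, 9, ...
Elements copied at each resize: 1 + 2 + 4 + 8 + 16 + 32 + 64 + 128 + 256 + 512 + 1024 + 2048 + 4096 + 8192 + 16384 + 32768 + 65536 + 131072
Sum of copies = 262143 (geometric series: 2^k - 1)
Total = 201787 + 262143 = 463930


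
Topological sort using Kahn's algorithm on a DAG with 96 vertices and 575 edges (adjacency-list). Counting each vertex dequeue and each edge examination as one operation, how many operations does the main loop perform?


Kahn's algorithm:
  1. Compute in-degrees: O(V + E)
  2. Process queue: each vertex dequeued once (O(V))
     each edge examined once (O(E))
Total = V + E = 96 + 575 = 671


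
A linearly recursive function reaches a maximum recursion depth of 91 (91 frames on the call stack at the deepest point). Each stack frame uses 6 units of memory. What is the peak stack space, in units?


Maximum recursion depth = 91 frames
Memory per frame = 6 units
Total stack space = depth * frame_size
= 91 * 6 = 546


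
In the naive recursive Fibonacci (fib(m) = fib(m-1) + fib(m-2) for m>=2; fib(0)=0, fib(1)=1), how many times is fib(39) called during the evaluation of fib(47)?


Let N(m) = number of times fib(m) is called while evaluating fib(47).
N(47) = 1 (the initial call).
N(46) = 1 (only fib(47) calls it).
For 1 <= m <= 45: fib(m) is called by fib(m+1) and fib(m+2), so
  N(m) = N(m+1) + N(m+2).
fib(0) is called only by fib(2), so N(0) = N(2).
Walk down from m=47:
  N(47)=1, N(46)=1, N(45)=2, N(44)=3, N(43)=5, N(42)=8, N(41)=13, N(40)=21, N(39)=34
N(39) = 34


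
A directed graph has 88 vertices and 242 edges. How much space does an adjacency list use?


Adjacency list: one list head per vertex + one entry per edge
Vertex heads: 88
Edge entries: 242
Total = 88 + 242 = 330


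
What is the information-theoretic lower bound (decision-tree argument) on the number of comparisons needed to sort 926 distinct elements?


A binary decision tree of height h has at most 2^h leaves and needs at least n! of them, so h >= ceil(log2(n!)).
926! is far too large to multiply out, so use Stirling's series:
  ln(n!) ~ n ln n - n + (1/2) ln(2 pi n) + 1/(12n)  (error below 1/(360 n^3), negligible here)
  ln(926) = 6.8308742
  n ln n = 926 * 6.8308742 = 6325.3895
  (1/2) ln(2 pi * 926) = (1/2) ln(5818.2296) = 4.3344
  1/(12*926) = 0.0001
  ln(926!) ~ 6325.3895 - 926 + 4.3344 + 0.0001 = 5403.7240
Convert to base 2: log2(926!) = 5403.7240 / ln 2 = 5403.7240 / 0.69314718 = 7795.9258
ceil(7795.9258) = 7796


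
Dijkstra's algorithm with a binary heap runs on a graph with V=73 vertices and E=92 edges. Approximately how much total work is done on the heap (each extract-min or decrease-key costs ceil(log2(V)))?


Dijkstra with a binary heap: each vertex is extracted once, each edge may relax once.
Each heap operation costs O(log V).
V + E = 73 + 92 = 165
ceil(log2(73)) = 7 (since 2^6 = 64 < 73 <= 128 = 2^7)
Total heap work = (V+E) * ceil(log2(V)) = 165 * 7 = 1155


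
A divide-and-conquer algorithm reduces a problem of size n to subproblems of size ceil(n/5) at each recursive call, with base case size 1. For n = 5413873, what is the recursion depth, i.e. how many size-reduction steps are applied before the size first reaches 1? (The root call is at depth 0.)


Each step divides the size by 5 (rounding up); after k steps the size is ceil(n/5^k), which equals 1 exactly when 5^k >= n.
So the depth is the smallest k with 5^k >= 5413873, i.e. ceil(log_5(5413873)).
5^9 = 1953125 < 5413873 <= 9765625 = 5^10
Recursion depth = 10


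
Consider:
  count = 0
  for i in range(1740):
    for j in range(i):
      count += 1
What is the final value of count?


For each i, the inner loop runs i times:
  i=0: inner runs 0 times
  i=1: inner runs 1 time
  i=2: inner runs 2 times
  i=3: inner runs 3 times
  i=4: inner runs 4 times
  i=5: inner runs 5 times
  i=6: inner runs 6 times
  i=7: inner runs 7 times
  ...
Total = 0 + 1 + 2 + ... + 1739 = 1740*(1740-1)/2 = 1512930


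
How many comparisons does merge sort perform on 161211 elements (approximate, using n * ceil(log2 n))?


Recursion depth: ceil(log2(161211)) = 18
Each recursion level merges n = 161211 elements
Total = 161211 * 18 = 2901798


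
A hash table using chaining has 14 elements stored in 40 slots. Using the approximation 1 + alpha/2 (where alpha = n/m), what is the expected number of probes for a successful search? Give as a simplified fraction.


Load factor alpha = n/m = 14/40
Expected probes = 1 + alpha/2 = 1 + 14/(2*40)
= 1 + 14/80
= 80/80 + 14/80
= 94/80
Simplify: 47/40


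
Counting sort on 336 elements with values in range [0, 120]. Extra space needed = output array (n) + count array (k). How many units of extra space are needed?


Output array size: 336 (to store sorted result)
Count array size: 121 (one slot per possible value, range 0 to 120)
Total extra space = 336 + 121 = 457


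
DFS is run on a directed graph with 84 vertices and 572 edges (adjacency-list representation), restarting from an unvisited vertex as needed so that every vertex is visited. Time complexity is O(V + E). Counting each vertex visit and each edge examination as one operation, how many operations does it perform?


A full DFS traversal processes each vertex exactly once (push/pop on stack).
Each directed edge is examined once.
V = 84, E = 572
V + E = 656


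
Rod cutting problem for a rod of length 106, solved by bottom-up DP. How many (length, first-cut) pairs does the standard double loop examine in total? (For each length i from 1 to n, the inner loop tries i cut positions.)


For each subproblem length i = 1..106, the inner loop considers i possible first cuts.
Total = 1 + 2 + ... + 106
= 106*(106+1)/2
= 106*107/2 = 5671


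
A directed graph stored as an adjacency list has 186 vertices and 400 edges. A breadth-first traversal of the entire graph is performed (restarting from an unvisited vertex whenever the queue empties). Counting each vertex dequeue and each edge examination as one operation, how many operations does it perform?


A full BFS traversal dequeues each vertex once and examines each edge once.
Vertex visits: 186
Edge visits: 400
V + E = 186 + 400 = 586


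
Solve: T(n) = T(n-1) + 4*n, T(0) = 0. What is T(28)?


Expanding the recurrence:
T(28) = T(27) + 4*28
       = T(26) + 4*27 + 4*28
       ...
       = T(0) + 4*(1 + 2 + ... + 28)
       = 0 + 4 * 28*29/2
       = 0 + 4 * 406
       = 0 + 1624 = 1624


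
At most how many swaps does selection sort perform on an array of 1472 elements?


Each of the 1471 passes places one element in its final position.
Pass 1: swap minimum into position 0
Pass 2: swap minimum of remaining into position 1
...
Pass 1471: last two elements, one swap
Maximum swaps = 1472 - 1 = 1471


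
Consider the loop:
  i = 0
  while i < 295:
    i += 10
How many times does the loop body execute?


Starting at i = 0, each iteration adds 10.
Iterations until i >= 295:
  Iteration 1: i = 0 -> i = 10
  Iteration 2: i = 10 -> i = 20
  Iteration 3: i = 20 -> i = 30
  Iteration 4: i = 30 -> i = 40
  Iteration 5: i = 40 -> i = 50
  Iteration 6: i = 50 -> i = 60
  Iteration 7: i = 60 -> i = 70
  Iteration 8: i = 70 -> i = 80
  ... continuing ...
Total iterations = ceil(295/10) = 30


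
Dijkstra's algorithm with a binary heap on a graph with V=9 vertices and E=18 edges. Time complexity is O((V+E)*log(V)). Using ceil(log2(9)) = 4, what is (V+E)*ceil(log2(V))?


Dijkstra with a binary heap: each vertex is extracted once, each edge may relax once.
Each heap operation costs O(log V).
V + E = 9 + 18 = 27
ceil(log2(9)) = 4 (since 2^3 = 8 < 9 <= 16 = 2^4)
Total heap work = (V+E) * ceil(log2(V)) = 27 * 4 = 108


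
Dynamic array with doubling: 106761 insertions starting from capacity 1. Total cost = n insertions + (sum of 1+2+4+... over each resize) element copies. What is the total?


n = 106761
Insertion costs: 106761
Resizes copy 1, 2, 4, ... up to the largest power of 2 that is <= n-1 = 106760, i.e. 65536.
Copy costs = 1 + 2 + 4 + 8 + 16 + 32 + 64 + 128 + 256 + 512 + 1024 + 2048 + 4096 + 8192 + 16384 + 32768 + 65536 = 131071
Total = 106761 + 131071 = 237832


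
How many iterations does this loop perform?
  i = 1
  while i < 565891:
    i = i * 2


The loop variable doubles each iteration:
i = 1 -> 2 -> 4 -> 8 -> 16 -> 32 -> 64 -> 128 -> 256 -> 512 -> 1024 -> 2048 -> 4096 -> 8192 -> 16384 -> 32768 -> 65536 -> 131072 -> 262144 -> 524288 -> 1048576 (stop, 1048576 >= 565891)
Number of doublings = ceil(log2(565891)) = 20


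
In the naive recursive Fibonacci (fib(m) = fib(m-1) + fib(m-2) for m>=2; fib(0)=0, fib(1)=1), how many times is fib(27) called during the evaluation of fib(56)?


Let N(m) = number of times fib(m) is called while evaluating fib(56).
N(56) = 1 (the initial call).
N(55) = 1 (only fib(56) calls it).
For 1 <= m <= 54: fib(m) is called by fib(m+1) and fib(m+2), so
  N(m) = N(m+1) + N(m+2).
fib(0) is called only by fib(2), so N(0) = N(2).
Walk down from m=56:
  N(56)=1, N(55)=1, N(54)=2, N(53)=3, N(52)=5, N(51)=8, N(50)=13, N(49)=21, N(48)=34, N(47)=55, N(46)=89, N(45)=144, N(44)=233, N(43)=377, N(42)=610, N(41)=987, N(40)=1597, N(39)=2584, N(38)=4181, N(37)=6765, N(36)=10946, N(35)=17711, N(34)=28657, N(33)=46368, N(32)=75025, N(31)=121393, N(30)=196418, N(29)=317811, N(28)=514229, N(27)=832040
N(27) = 832040


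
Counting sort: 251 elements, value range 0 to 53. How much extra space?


n = 251 (output array)
k = 54 (count array for 54 distinct values)
Extra space = 251 + 54 = 305


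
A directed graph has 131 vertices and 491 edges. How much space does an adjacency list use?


Adjacency list: one list head per vertex + one entry per edge
Vertex heads: 131
Edge entries: 491
Total = 131 + 491 = 622


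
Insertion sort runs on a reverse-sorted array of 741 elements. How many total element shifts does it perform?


Sum of shifts = 1 + 2 + 3 + ... + 740
= 741 * 740 / 2
= 548340 / 2
= 274170


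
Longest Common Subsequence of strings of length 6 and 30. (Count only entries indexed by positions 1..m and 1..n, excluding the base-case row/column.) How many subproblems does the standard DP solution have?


DP table indexed by positions in both strings.
First string: 6 positions
Second string: 30 positions
Total = 6 * 30 = 180


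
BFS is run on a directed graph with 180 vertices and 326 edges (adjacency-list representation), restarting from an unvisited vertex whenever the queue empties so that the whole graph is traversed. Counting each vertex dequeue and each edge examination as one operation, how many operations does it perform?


A full BFS traversal dequeues each vertex exactly once and examines each directed edge exactly once.
V = 180 (vertex processing cost)
E = 326 (edge examination cost)
Total operations proportional to V + E = 180 + 326 = 506


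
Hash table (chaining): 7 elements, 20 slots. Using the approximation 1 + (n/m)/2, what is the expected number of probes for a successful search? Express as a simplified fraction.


Computing expected probes:
alpha = 7/20
= 1 + alpha/2
= 1 + 7/(2*20)
= (2*20 + 7) / (2*20)
= 47/40


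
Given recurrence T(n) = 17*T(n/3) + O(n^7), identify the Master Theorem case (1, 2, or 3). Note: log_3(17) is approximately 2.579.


Master Theorem parameters: a=17, b=3, c=7
log_b(a) = 2.579
Compare b^c with a: 3^7 = 2187 > 17, so c > log_b(a).
Comparing c=7 vs log_b(a)=2.579:
7 > 2.579 => Case 3
Result: T(n) = O(n^7)
Master Theorem case = 3


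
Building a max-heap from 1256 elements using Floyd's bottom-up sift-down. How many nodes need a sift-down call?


In a heap of 1256 elements (0-indexed array):
  Last element index: 1255
  Parent of last element: floor((1255 - 1) / 2) = 627
  Internal nodes: indices 0 to 627
  Count = floor(1256/2) = 628


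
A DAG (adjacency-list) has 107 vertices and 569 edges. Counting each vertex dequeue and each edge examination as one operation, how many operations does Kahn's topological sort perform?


V = 107 (vertex processing)
E = 569 (edge processing)
V + E = 107 + 569 = 676


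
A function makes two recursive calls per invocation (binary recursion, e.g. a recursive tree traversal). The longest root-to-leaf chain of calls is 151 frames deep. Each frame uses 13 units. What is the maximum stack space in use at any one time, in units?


Binary recursion: the two calls run one after the other, so only one root-to-leaf chain of frames is on the stack at a time.
Maximum depth (longest chain) = 151 frames
Each frame = 13 units
Max stack space = 151 * 13 = 1963


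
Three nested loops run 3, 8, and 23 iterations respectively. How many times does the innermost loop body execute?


Loop 1 (outermost): 3 iterations
Loop 2 (middle): 8 iterations per outer
Loop 3 (innermost): 23 iterations per middle
Total = 3 * 8 * 23 = 552


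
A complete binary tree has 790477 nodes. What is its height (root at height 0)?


In a complete binary tree, level k holds nodes 2^k .. 2^(k+1)-1 (1-indexed).
Height = floor(log2(n)) = floor(log2(790477)) = 19
Check: 2^19 = 524288 <= 790477 < 1048576 = 2^20


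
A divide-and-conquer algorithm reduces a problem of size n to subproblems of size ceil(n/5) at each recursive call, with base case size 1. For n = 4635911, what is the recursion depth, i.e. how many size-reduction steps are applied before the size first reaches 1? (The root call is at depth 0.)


Each step divides the size by 5 (rounding up); after k steps the size is ceil(n/5^k), which equals 1 exactly when 5^k >= n.
So the depth is the smallest k with 5^k >= 4635911, i.e. ceil(log_5(4635911)).
5^9 = 1953125 < 4635911 <= 9765625 = 5^10
Recursion depth = 10


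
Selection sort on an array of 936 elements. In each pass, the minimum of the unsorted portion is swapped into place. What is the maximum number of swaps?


Selection sort performs one swap per pass:
  Pass 1: find min in positions 0 to 935, swap with position 0
  Pass 2: find min in positions 1 to 935, swap with position 1
  Pass 3: find min in positions 2 to 935, swap with position 2
  Pass 4: find min in positions 3 to 935, swap with position 3
  Pass 5: find min in positions 4 to 935, swap with position 4
  ... (930 more passes)
Total passes (and swaps) = n - 1 = 936 - 1 = 935


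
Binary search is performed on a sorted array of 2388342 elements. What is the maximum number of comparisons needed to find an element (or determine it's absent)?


Binary search halves the search space each comparison:
  Step 1: search space = 2388342 -> 1194171
  Step 2: search space = 1194171 -> 597085
  Step 3: search space = 597085 -> 298542
  Step 4: search space = 298542 -> 149271
  Step 5: search space = 149271 -> 74635
  Step 6: search space = 74635 -> 37317
  Step 7: search space = 37317 -> 18658
  Step 8: search space = 18658 -> 9329
  Step 9: search space = 9329 -> 4664
  Step 10: search space = 4664 -> 2332
  Step 11: search space = 2332 -> 1166
  Step 12: search space = 1166 -> 583
  Step 13: search space = 583 -> 291
  Step 14: search space = 291 -> 145
  Step 15: search space = 145 -> 72
  Step 16: search space = 72 -> 36
  Step 17: search space = 36 -> 18
  Step 18: search space = 18 -> 9
  Step 19: search space = 9 -> 4
  Step 20: search space = 4 -> 2
  Step 21: search space = 2 -> 1
  Step 22: search space = 1 (final check)
Maximum comparisons = floor(log2(2388342)) + 1 = 21 + 1 = 22


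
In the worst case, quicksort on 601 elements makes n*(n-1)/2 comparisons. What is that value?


Sum of comparisons per partition:
600 + 599 + ... + 1 + 0
= 601 * (601 - 1) / 2
= 601 * 600 / 2
= 180300


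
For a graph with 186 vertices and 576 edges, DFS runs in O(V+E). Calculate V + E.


A full DFS traversal visits each vertex once and examines each edge once.
V = 186
E = 576
Sum = 186 + 576 = 762


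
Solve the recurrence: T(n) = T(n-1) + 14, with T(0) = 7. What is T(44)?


Unrolling the recurrence:
T(44) = T(43) + 14
       = T(42) + 14 + 14
       = T(41) + 14*3
       ...
       = T(0) + 14*44
       = 7 + 616 = 623


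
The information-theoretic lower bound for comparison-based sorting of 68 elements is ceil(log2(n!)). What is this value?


A binary decision tree of height h has at most 2^h leaves and needs at least n! of them, so h >= ceil(log2(n!)).
68! is far too large to multiply out, so use Stirling's series:
  ln(n!) ~ n ln n - n + (1/2) ln(2 pi n) + 1/(12n)  (error below 1/(360 n^3), negligible here)
  ln(68) = 4.2195077
  n ln n = 68 * 4.2195077 = 286.9265
  (1/2) ln(2 pi * 68) = (1/2) ln(427.2566) = 3.0287
  1/(12*68) = 0.0012
  ln(68!) ~ 286.9265 - 68 + 3.0287 + 0.0012 = 221.9564
Convert to base 2: log2(68!) = 221.9564 / ln 2 = 221.9564 / 0.69314718 = 320.2154
ceil(320.2154) = 321


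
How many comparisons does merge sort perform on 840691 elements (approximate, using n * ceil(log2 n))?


Recursion depth: ceil(log2(840691)) = 20
Each recursion level merges n = 840691 elements
Total = 840691 * 20 = 16813820


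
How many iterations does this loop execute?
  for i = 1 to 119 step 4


The loop variable i takes values starting at 1 and increments by 4 each iteration.
Sequence: i = 1, 5, 9, 13, 17, 21, 25, 29, 33, ...
The upper bound 119 is inclusive, so the count is floor((last - first) / step) + 1:
floor((119 - 1) / 4) + 1 = floor(118/4) + 1 = 29 + 1 = 30


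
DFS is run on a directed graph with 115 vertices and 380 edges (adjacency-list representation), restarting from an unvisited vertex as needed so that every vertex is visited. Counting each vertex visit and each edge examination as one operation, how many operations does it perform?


A full DFS traversal processes each vertex exactly once (push/pop on stack).
Each directed edge is examined once.
V = 115, E = 380
V + E = 495


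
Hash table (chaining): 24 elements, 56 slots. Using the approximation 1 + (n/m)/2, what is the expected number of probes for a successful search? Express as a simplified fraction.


Computing expected probes:
alpha = 24/56
= 1 + alpha/2
= 1 + 24/(2*56)
= (2*56 + 24) / (2*56)
= 136/112 = 17/14


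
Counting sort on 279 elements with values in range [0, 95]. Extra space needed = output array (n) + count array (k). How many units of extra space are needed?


Output array size: 279 (to store sorted result)
Count array size: 96 (one slot per possible value, range 0 to 95)
Total extra space = 279 + 96 = 375


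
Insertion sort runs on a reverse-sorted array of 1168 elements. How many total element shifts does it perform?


Sum of shifts = 1 + 2 + 3 + ... + 1167
= 1168 * 1167 / 2
= 1363056 / 2
= 681528


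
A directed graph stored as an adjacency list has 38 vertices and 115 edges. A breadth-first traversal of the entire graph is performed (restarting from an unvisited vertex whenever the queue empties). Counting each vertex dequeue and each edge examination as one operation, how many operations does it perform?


A full BFS traversal dequeues each vertex once and examines each edge once.
Vertex visits: 38
Edge visits: 115
V + E = 38 + 115 = 153


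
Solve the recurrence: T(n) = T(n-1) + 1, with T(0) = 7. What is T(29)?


Unrolling the recurrence:
T(29) = T(28) + 1
       = T(27) + 1 + 1
       = T(26) + 1*3
       ...
       = T(0) + 1*29
       = 7 + 29 = 36


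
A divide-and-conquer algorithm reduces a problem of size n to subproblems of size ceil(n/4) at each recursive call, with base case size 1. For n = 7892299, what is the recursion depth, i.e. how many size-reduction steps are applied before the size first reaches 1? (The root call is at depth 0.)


Each step divides the size by 4 (rounding up); after k steps the size is ceil(n/4^k), which equals 1 exactly when 4^k >= n.
So the depth is the smallest k with 4^k >= 7892299, i.e. ceil(log_4(7892299)).
4^11 = 4194304 < 7892299 <= 16777216 = 4^12
Recursion depth = 12


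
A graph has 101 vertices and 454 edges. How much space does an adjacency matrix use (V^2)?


Adjacency matrix: V x V grid of entries
Space = V^2 = 101^2 = 101 * 101 = 10201


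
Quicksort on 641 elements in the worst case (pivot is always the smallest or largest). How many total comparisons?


In the worst case, each partition step picks the worst pivot:
  Partition 1: 640 comparisons (n-1 elements to compare)
  Partition 2: 639 comparisons
  Partition 3: 638 comparisons
  Partition 4: 637 comparisons
  Partition 5: 636 comparisons
  ...
  Last partition: 0 comparisons
Total = (n-1) + (n-2) + ... + 1 + 0 = n*(n-1)/2
= 641*640/2 = 205120


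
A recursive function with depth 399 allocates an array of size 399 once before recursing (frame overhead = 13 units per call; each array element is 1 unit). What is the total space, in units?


Array allocation: 399 units (allocated once)
Stack frames: 399 deep * 13 per frame = 5187 units
Total = 399 + 5187 = 5586


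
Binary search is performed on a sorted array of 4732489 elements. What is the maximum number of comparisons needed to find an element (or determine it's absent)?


Binary search halves the search space each comparison:
  Step 1: search space = 4732489 -> 2366244
  Step 2: search space = 2366244 -> 1183122
  Step 3: search space = 1183122 -> 591561
  Step 4: search space = 591561 -> 295780
  Step 5: search space = 295780 -> 147890
  Step 6: search space = 147890 -> 73945
  Step 7: search space = 73945 -> 36972
  Step 8: search space = 36972 -> 18486
  Step 9: search space = 18486 -> 9243
  Step 10: search space = 9243 -> 4621
  Step 11: search space = 4621 -> 2310
  Step 12: search space = 2310 -> 1155
  Step 13: search space = 1155 -> 577
  Step 14: search space = 577 -> 288
  Step 15: search space = 288 -> 144
  Step 16: search space = 144 -> 72
  Step 17: search space = 72 -> 36
  Step 18: search space = 36 -> 18
  Step 19: search space = 18 -> 9
  Step 20: search space = 9 -> 4
  Step 21: search space = 4 -> 2
  Step 22: search space = 2 -> 1
  Step 23: search space = 1 (final check)
Maximum comparisons = floor(log2(4732489)) + 1 = 22 + 1 = 23


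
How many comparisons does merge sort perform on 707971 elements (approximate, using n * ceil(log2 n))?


Recursion depth: ceil(log2(707971)) = 20
Each recursion level merges n = 707971 elements
Total = 707971 * 20 = 14159420


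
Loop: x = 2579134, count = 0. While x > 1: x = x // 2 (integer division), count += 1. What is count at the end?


The variable x halves each step:
x = 2579134 -> 1289567 -> 644783 -> 322391 -> 161195 -> 80597 -> 40298 -> 20149 -> 10074 -> 5037 -> 2518 -> 1259 -> 629 -> 314 -> 157 -> 78 -> 39 -> 19 -> 9 -> 4 -> 2 -> 1
Number of halvings = floor(log2(2579134)) = 21


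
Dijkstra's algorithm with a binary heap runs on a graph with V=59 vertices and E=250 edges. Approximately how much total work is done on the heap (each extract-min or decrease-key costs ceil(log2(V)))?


Dijkstra with a binary heap: each vertex is extracted once, each edge may relax once.
Each heap operation costs O(log V).
V + E = 59 + 250 = 309
ceil(log2(59)) = 6 (since 2^5 = 32 < 59 <= 64 = 2^6)
Total heap work = (V+E) * ceil(log2(V)) = 309 * 6 = 1854


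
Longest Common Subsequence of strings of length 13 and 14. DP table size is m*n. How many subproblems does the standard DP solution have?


DP table indexed by positions in both strings.
First string: 13 positions
Second string: 14 positions
Total = 13 * 14 = 182


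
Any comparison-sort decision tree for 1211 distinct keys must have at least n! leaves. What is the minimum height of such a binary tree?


A binary decision tree of height h has at most 2^h leaves and needs at least n! of them, so h >= ceil(log2(n!)).
1211! is far too large to multiply out, so use Stirling's series:
  ln(n!) ~ n ln n - n + (1/2) ln(2 pi n) + 1/(12n)  (error below 1/(360 n^3), negligible here)
  ln(1211) = 7.0992017
  n ln n = 1211 * 7.0992017 = 8597.1333
  (1/2) ln(2 pi * 1211) = (1/2) ln(7608.9374) = 4.4685
  1/(12*1211) = 0.0001
  ln(1211!) ~ 8597.1333 - 1211 + 4.4685 + 0.0001 = 7390.6019
Convert to base 2: log2(1211!) = 7390.6019 / ln 2 = 7390.6019 / 0.69314718 = 10662.3847
ceil(10662.3847) = 10663


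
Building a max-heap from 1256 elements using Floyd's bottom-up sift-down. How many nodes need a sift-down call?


In a heap of 1256 elements (0-indexed array):
  Last element index: 1255
  Parent of last element: floor((1255 - 1) / 2) = 627
  Internal nodes: indices 0 to 627
  Count = floor(1256/2) = 628


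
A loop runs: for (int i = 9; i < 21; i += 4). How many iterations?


Loop starts at i = 9, increments by 4, stops when i >= 21.
Number of iterations = ceil((21 - 9) / 4)
= ceil(12 / 4)
= 3


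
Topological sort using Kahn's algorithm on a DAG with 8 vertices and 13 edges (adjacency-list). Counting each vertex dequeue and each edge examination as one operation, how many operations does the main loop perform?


Kahn's algorithm:
  1. Compute in-degrees: O(V + E)
  2. Process queue: each vertex dequeued once (O(V))
     each edge examined once (O(E))
Total = V + E = 8 + 13 = 21


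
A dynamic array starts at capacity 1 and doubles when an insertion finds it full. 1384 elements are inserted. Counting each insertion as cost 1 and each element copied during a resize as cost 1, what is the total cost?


n = 1384
Insertion costs: 1384
Resizes copy 1, 2, 4, ... up to the largest power of 2 that is <= n-1 = 1383, i.e. 1024.
Copy costs = 1 + 2 + 4 + 8 + 16 + 32 + 64 + 128 + 256 + 512 + 1024 = 2047
Total = 1384 + 2047 = 3431


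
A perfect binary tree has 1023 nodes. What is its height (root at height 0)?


For a perfect binary tree of height h: n = 2^(h+1) - 1, so h = log2(n+1) - 1.
  n + 1 = 1024 = 2^10
  log2(1024) = 10
  height = 10 - 1 = 9


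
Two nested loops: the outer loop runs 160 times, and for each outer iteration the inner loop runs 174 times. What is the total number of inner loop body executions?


Outer loop: 160 iterations
Inner loop: 174 iterations per outer iteration
Total = 160 * 174 = 27840


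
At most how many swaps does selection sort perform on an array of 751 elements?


Each of the 750 passes places one element in its final position.
Pass 1: swap minimum into position 0
Pass 2: swap minimum of remaining into position 1
...
Pass 750: last two elements, one swap
Maximum swaps = 751 - 1 = 750


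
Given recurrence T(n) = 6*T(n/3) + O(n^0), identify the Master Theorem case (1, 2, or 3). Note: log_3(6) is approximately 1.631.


Master Theorem parameters: a=6, b=3, c=0
log_b(a) = 1.631
Compare b^c with a: 3^0 = 1 < 6, so c < log_b(a).
Comparing c=0 vs log_b(a)=1.631:
0 < 1.631 => Case 1
Result: T(n) = O(n^(log_3 6)) ~ O(n^1.631)
Master Theorem case = 1


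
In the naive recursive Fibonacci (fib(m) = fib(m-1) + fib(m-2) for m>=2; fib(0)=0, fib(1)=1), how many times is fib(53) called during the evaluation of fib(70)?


Let N(m) = number of times fib(m) is called while evaluating fib(70).
N(70) = 1 (the initial call).
N(69) = 1 (only fib(70) calls it).
For 1 <= m <= 68: fib(m) is called by fib(m+1) and fib(m+2), so
  N(m) = N(m+1) + N(m+2).
fib(0) is called only by fib(2), so N(0) = N(2).
Walk down from m=70:
  N(70)=1, N(69)=1, N(68)=2, N(67)=3, N(66)=5, N(65)=8, N(64)=13, N(63)=21, N(62)=34, N(61)=55, N(60)=89, N(59)=144, N(58)=233, N(57)=377, N(56)=610, N(55)=987, N(54)=1597, N(53)=2584
N(53) = 2584


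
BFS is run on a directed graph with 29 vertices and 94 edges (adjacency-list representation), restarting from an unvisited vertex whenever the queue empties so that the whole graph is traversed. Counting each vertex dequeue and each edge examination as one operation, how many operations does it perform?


A full BFS traversal dequeues each vertex exactly once and examines each directed edge exactly once.
V = 29 (vertex processing cost)
E = 94 (edge examination cost)
Total operations proportional to V + E = 29 + 94 = 123


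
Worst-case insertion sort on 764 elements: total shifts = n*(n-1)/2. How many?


Sum of shifts = 1 + 2 + 3 + ... + 763
= 764 * 763 / 2
= 582932 / 2
= 291466


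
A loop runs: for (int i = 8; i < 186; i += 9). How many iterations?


Loop starts at i = 8, increments by 9, stops when i >= 186.
Number of iterations = ceil((186 - 8) / 9)
= ceil(178 / 9)
= 20


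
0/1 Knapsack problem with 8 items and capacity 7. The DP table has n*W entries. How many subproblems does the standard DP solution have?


The DP table is indexed by (item, capacity).
Rows: 8 items
Columns: 7 capacity values (1 to W)
Total subproblems = 8 * 7 = 56


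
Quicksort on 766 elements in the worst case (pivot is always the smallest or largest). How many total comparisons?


In the worst case, each partition step picks the worst pivot:
  Partition 1: 765 comparisons (n-1 elements to compare)
  Partition 2: 764 comparisons
  Partition 3: 763 comparisons
  Partition 4: 762 comparisons
  Partition 5: 761 comparisons
  ...
  Last partition: 0 comparisons
Total = (n-1) + (n-2) + ... + 1 + 0 = n*(n-1)/2
= 766*765/2 = 292995


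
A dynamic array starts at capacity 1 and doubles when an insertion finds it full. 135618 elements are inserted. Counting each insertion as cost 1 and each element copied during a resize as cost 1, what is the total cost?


n = 135618
Insertion costs: 135618
Resizes copy 1, 2, 4, ... up to the largest power of 2 that is <= n-1 = 135617, i.e. 131072.
Copy costs = 1 + 2 + 4 + 8 + 16 + 32 + 64 + 128 + 256 + 512 + 1024 + 2048 + 4096 + 8192 + 16384 + 32768 + 65536 + 131072 = 262143
Total = 135618 + 262143 = 397761


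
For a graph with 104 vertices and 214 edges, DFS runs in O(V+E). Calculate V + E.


A full DFS traversal visits each vertex once and examines each edge once.
V = 104
E = 214
Sum = 104 + 214 = 318


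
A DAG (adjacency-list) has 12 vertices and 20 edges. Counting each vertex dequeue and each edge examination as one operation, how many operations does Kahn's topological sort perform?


V = 12 (vertex processing)
E = 20 (edge processing)
V + E = 12 + 20 = 32


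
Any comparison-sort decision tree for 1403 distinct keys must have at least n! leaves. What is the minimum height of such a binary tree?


A binary decision tree of height h has at most 2^h leaves and needs at least n! of them, so h >= ceil(log2(n!)).
1403! is far too large to multiply out, so use Stirling's series:
  ln(n!) ~ n ln n - n + (1/2) ln(2 pi n) + 1/(12n)  (error below 1/(360 n^3), negligible here)
  ln(1403) = 7.2463681
  n ln n = 1403 * 7.2463681 = 10166.6544
  (1/2) ln(2 pi * 1403) = (1/2) ln(8815.3090) = 4.5421
  1/(12*1403) = 0.0001
  ln(1403!) ~ 10166.6544 - 1403 + 4.5421 + 0.0001 = 8768.1966
Convert to base 2: log2(1403!) = 8768.1966 / ln 2 = 8768.1966 / 0.69314718 = 12649.8338
ceil(12649.8338) = 12650


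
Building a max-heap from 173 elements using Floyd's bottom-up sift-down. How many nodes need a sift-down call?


In a heap of 173 elements (0-indexed array):
  Last element index: 172
  Parent of last element: floor((172 - 1) / 2) = 85
  Internal nodes: indices 0 to 85
  Count = floor(173/2) = 86


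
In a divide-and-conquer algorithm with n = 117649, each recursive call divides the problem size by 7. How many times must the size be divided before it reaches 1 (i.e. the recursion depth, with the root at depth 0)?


Number of divisions = log_7(117649)
Sizes: 117649 -> 16807 -> 2401 -> 343 -> 49 -> 7 -> 1 (6 divisions)
Recursion depth = 6


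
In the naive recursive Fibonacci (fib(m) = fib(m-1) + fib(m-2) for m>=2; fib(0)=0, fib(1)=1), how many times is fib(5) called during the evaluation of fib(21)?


Let N(m) = number of times fib(m) is called while evaluating fib(21).
N(21) = 1 (the initial call).
N(20) = 1 (only fib(21) calls it).
For 1 <= m <= 19: fib(m) is called by fib(m+1) and fib(m+2), so
  N(m) = N(m+1) + N(m+2).
fib(0) is called only by fib(2), so N(0) = N(2).
Walk down from m=21:
  N(21)=1, N(20)=1, N(19)=2, N(18)=3, N(17)=5, N(16)=8, N(15)=13, N(14)=21, N(13)=34, N(12)=55, N(11)=89, N(10)=144, N(9)=233, N(8)=377, N(7)=610, N(6)=987, N(5)=1597
N(5) = 1597


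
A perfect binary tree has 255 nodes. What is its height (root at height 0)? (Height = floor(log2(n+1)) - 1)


For a perfect binary tree of height h: n = 2^(h+1) - 1, so h = log2(n+1) - 1.
  n + 1 = 256 = 2^8
  log2(256) = 8
  height = 8 - 1 = 7


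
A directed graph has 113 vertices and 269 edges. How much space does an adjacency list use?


Adjacency list: one list head per vertex + one entry per edge
Vertex heads: 113
Edge entries: 269
Total = 113 + 269 = 382


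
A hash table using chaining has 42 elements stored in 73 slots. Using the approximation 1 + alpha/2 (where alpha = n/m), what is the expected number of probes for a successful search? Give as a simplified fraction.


Load factor alpha = n/m = 42/73
Expected probes = 1 + alpha/2 = 1 + 42/(2*73)
= 1 + 42/146
= 146/146 + 42/146
= 188/146
Simplify: 94/73


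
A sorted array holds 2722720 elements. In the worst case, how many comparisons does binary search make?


Halving sequence: 2722720 -> 1361360 -> 680680 -> 340340 -> 170170 -> 85085 -> 42542 -> 21271 -> 10635 -> 5317 -> 2658 -> 1329 -> 664 -> 332 -> 166 -> 83 -> 41 -> 20 -> 10 -> 5 -> 2 -> 1
Number of halvings = 21
Max comparisons = 21 + 1 = 22


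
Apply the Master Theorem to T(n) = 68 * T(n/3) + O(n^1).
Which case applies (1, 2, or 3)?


The Master Theorem: T(n) = a*T(n/b) + O(n^c)
  a = 68, b = 3, c = 1
log_b(a) = log_3(68) ~ 3.841
Compare b^c with a: 3^1 = 3 < 68, so c < log_b(a).
Since c < log_b(a), Case 1 applies.
T(n) = O(n^(log_3 68)) ~ O(n^3.841)
Master Theorem case = 1


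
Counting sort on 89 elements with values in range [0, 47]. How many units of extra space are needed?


Output array size: 89 (to store sorted result)
Count array size: 48 (one slot per possible value, range 0 to 47)
Total extra space = 89 + 48 = 137


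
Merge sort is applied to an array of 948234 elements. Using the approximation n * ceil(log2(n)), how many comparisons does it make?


Merge sort divides the array into halves recursively.
Number of levels = ceil(log2(948234)) = 20
At each level, approximately n = 948234 comparisons are needed for merging.
Total comparisons ~ n * ceil(log2(n)) = 948234 * 20 = 18964680


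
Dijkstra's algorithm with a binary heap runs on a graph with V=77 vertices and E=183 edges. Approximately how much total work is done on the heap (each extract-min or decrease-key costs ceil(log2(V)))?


Dijkstra with a binary heap: each vertex is extracted once, each edge may relax once.
Each heap operation costs O(log V).
V + E = 77 + 183 = 260
ceil(log2(77)) = 7 (since 2^6 = 64 < 77 <= 128 = 2^7)
Total heap work = (V+E) * ceil(log2(V)) = 260 * 7 = 1820


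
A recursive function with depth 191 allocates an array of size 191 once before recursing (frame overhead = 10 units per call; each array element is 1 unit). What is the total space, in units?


Array allocation: 191 units (allocated once)
Stack frames: 191 deep * 10 per frame = 1910 units
Total = 191 + 1910 = 2101


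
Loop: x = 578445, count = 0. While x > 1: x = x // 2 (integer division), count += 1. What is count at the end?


The variable x halves each step:
x = 578445 -> 289222 -> 144611 -> 72305 -> 36152 -> 18076 -> 9038 -> 4519 -> 2259 -> 1129 -> 564 -> 282 -> 141 -> 70 -> 35 -> 17 -> 8 -> 4 -> 2 -> 1
Number of halvings = floor(log2(578445)) = 19


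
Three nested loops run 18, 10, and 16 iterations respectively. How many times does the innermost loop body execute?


Loop 1 (outermost): 18 iterations
Loop 2 (middle): 10 iterations per outer
Loop 3 (innermost): 16 iterations per middle
Total = 18 * 10 * 16 = 2880


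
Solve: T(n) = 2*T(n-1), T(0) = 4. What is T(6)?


Unrolling:
T(6) = 2*T(5) = 2^2*T(4) = ... = 2^6*T(0)
= 2^6 * 4
= 64 * 4 = 256


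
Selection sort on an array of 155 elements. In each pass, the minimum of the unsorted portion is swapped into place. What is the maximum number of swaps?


Selection sort performs one swap per pass:
  Pass 1: find min in positions 0 to 154, swap with position 0
  Pass 2: find min in positions 1 to 154, swap with position 1
  Pass 3: find min in positions 2 to 154, swap with position 2
  Pass 4: find min in positions 3 to 154, swap with position 3
  Pass 5: find min in positions 4 to 154, swap with position 4
  ... (149 more passes)
Total passes (and swaps) = n - 1 = 155 - 1 = 154


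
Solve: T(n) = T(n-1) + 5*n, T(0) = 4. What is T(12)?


Expanding the recurrence:
T(12) = T(11) + 5*12
       = T(10) + 5*11 + 5*12
       ...
       = T(0) + 5*(1 + 2 + ... + 12)
       = 4 + 5 * 12*13/2
       = 4 + 5 * 78
       = 4 + 390 = 394


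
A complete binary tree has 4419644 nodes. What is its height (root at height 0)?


In a complete binary tree, level k holds nodes 2^k .. 2^(k+1)-1 (1-indexed).
Height = floor(log2(n)) = floor(log2(4419644)) = 22
Check: 2^22 = 4194304 <= 4419644 < 8388608 = 2^23


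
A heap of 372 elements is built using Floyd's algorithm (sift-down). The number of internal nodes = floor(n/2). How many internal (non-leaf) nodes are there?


Leaf nodes occupy roughly half the array.
Sift-down is called for each internal node, starting from the last one.
Internal nodes = floor(n/2) = floor(372/2) = 186


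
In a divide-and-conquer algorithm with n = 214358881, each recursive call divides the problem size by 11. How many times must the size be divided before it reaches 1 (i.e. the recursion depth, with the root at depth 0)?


Number of divisions = log_11(214358881)
Sizes: 214358881 -> 19487171 -> 1771561 -> 161051 -> 14641 -> 1331 -> 121 -> 11 -> 1 (8 divisions)
Recursion depth = 8


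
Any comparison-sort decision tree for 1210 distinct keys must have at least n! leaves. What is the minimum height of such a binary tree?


A binary decision tree of height h has at most 2^h leaves and needs at least n! of them, so h >= ceil(log2(n!)).
1210! is far too large to multiply out, so use Stirling's series:
  ln(n!) ~ n ln n - n + (1/2) ln(2 pi n) + 1/(12n)  (error below 1/(360 n^3), negligible here)
  ln(1210) = 7.0983756
  n ln n = 1210 * 7.0983756 = 8589.0345
  (1/2) ln(2 pi * 1210) = (1/2) ln(7602.6542) = 4.4681
  1/(12*1210) = 0.0001
  ln(1210!) ~ 8589.0345 - 1210 + 4.4681 + 0.0001 = 7383.5027
Convert to base 2: log2(1210!) = 7383.5027 / ln 2 = 7383.5027 / 0.69314718 = 10652.1427
ceil(10652.1427) = 10653
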